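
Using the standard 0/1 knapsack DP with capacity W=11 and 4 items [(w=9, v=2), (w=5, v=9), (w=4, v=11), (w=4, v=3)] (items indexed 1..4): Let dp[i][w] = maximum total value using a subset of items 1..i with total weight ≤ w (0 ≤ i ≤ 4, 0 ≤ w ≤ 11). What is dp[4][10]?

20

i\w   0   1   2   3   4   5   6   7   8   9  10  11
  0   0   0   0   0   0   0   0   0   0   0   0   0
  1   0   0   0   0   0   0   0   0   0   2   2   2
  2   0   0   0   0   0   9   9   9   9   9   9   9
  3   0   0   0   0  11  11  11  11  11  20  20  20
  4   0   0   0   0  11  11  11  11  14  20  20  20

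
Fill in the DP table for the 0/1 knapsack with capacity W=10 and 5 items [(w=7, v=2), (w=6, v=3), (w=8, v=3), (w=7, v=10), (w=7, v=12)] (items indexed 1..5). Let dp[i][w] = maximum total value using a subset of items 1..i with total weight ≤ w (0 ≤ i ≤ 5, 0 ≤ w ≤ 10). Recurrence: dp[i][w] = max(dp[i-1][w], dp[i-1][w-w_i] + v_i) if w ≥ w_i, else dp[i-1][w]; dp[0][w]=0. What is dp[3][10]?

i\w   0   1   2   3   4   5   6   7   8   9  10
  0   0   0   0   0   0   0   0   0   0   0   0
  1   0   0   0   0   0   0   0   2   2   2   2
  2   0   0   0   0   0   0   3   3   3   3   3
  3   0   0   0   0   0   0   3   3   3   3   3
  4   0   0   0   0   0   0   3  10  10  10  10
  5   0   0   0   0   0   0   3  12  12  12  12

3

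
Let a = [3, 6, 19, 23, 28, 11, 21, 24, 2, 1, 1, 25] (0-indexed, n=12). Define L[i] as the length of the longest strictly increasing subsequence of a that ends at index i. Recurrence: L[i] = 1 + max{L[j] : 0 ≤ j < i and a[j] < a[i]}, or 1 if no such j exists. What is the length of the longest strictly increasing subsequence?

6

   i    0    1    2    3    4    5    6    7    8    9   10   11
a[i]    3    6   19   23   28   11   21   24    2    1    1   25
L[i]    1    2    3    4    5    3    4    5    1    1    1    6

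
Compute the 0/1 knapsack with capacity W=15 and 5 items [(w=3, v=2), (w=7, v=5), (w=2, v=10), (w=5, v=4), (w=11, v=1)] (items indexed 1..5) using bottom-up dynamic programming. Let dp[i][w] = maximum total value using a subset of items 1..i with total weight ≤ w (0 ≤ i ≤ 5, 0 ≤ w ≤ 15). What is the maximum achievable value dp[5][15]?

19

i\w   0   1   2   3   4   5   6   7   8   9  10  11  12  13  14  15
  0   0   0   0   0   0   0   0   0   0   0   0   0   0   0   0   0
  1   0   0   0   2   2   2   2   2   2   2   2   2   2   2   2   2
  2   0   0   0   2   2   2   2   5   5   5   7   7   7   7   7   7
  3   0   0  10  10  10  12  12  12  12  15  15  15  17  17  17  17
  4   0   0  10  10  10  12  12  14  14  15  16  16  17  17  19  19
  5   0   0  10  10  10  12  12  14  14  15  16  16  17  17  19  19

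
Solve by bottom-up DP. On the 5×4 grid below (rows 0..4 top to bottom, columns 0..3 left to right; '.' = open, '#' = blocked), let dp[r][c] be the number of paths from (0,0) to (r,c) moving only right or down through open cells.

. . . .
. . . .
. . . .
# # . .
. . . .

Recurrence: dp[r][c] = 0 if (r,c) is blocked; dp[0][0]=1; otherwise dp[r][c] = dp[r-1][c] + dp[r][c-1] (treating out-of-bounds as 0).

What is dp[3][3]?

16

r\c   0   1   2   3
  0   1   1   1   1
  1   1   2   3   4
  2   1   3   6  10
  3   0   0   6  16
  4   0   0   6  22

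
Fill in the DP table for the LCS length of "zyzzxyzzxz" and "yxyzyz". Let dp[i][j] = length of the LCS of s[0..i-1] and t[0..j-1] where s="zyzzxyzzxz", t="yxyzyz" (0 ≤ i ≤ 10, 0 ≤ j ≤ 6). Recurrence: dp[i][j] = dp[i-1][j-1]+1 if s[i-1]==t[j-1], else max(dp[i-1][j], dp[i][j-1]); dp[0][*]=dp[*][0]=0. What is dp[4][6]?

   ''  y  x  y  z  y  z
''  0  0  0  0  0  0  0
 z  0  0  0  0  1  1  1
 y  0  1  1  1  1  2  2
 z  0  1  1  1  2  2  3
 z  0  1  1  1  2  2  3
 x  0  1  2  2  2  2  3
 y  0  1  2  3  3  3  3
 z  0  1  2  3  4  4  4
 z  0  1  2  3  4  4  5
 x  0  1  2  3  4  4  5
 z  0  1  2  3  4  4  5

3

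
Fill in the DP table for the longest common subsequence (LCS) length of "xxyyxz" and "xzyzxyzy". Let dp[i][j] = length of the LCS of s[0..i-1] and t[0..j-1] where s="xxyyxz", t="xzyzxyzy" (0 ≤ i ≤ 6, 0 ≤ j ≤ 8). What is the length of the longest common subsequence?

4

   ''  x  z  y  z  x  y  z  y
''  0  0  0  0  0  0  0  0  0
 x  0  1  1  1  1  1  1  1  1
 x  0  1  1  1  1  2  2  2  2
 y  0  1  1  2  2  2  3  3  3
 y  0  1  1  2  2  2  3  3  4
 x  0  1  1  2  2  3  3  3  4
 z  0  1  2  2  3  3  3  4  4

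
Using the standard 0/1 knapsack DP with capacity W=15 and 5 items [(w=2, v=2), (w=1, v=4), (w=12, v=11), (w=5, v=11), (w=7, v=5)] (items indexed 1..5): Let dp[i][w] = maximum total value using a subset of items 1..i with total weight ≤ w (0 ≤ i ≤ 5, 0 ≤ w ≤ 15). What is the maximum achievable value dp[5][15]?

i\w   0   1   2   3   4   5   6   7   8   9  10  11  12  13  14  15
  0   0   0   0   0   0   0   0   0   0   0   0   0   0   0   0   0
  1   0   0   2   2   2   2   2   2   2   2   2   2   2   2   2   2
  2   0   4   4   6   6   6   6   6   6   6   6   6   6   6   6   6
  3   0   4   4   6   6   6   6   6   6   6   6   6  11  15  15  17
  4   0   4   4   6   6  11  15  15  17  17  17  17  17  17  17  17
  5   0   4   4   6   6  11  15  15  17  17  17  17  17  20  20  22

22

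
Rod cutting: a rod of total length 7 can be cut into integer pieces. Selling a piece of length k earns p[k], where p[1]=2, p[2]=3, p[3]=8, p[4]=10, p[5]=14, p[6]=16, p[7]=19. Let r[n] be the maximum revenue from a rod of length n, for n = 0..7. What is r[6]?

   n    0    1    2    3    4    5    6    7
r[n]    0    2    4    8   10   14   16   19

16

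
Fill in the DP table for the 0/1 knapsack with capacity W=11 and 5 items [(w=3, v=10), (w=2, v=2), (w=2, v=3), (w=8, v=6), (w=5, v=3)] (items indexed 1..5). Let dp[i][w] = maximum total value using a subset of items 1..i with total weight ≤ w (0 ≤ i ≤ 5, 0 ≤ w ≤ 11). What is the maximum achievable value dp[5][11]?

16

i\w   0   1   2   3   4   5   6   7   8   9  10  11
  0   0   0   0   0   0   0   0   0   0   0   0   0
  1   0   0   0  10  10  10  10  10  10  10  10  10
  2   0   0   2  10  10  12  12  12  12  12  12  12
  3   0   0   3  10  10  13  13  15  15  15  15  15
  4   0   0   3  10  10  13  13  15  15  15  15  16
  5   0   0   3  10  10  13  13  15  15  15  16  16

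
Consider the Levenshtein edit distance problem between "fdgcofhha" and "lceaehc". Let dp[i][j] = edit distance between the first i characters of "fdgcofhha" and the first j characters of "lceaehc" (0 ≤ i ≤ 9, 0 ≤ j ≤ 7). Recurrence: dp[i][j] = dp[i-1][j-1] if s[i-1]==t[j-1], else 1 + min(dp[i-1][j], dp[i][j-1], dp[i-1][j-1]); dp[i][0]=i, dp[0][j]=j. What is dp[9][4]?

   ''  l  c  e  a  e  h  c
''  0  1  2  3  4  5  6  7
 f  1  1  2  3  4  5  6  7
 d  2  2  2  3  4  5  6  7
 g  3  3  3  3  4  5  6  7
 c  4  4  3  4  4  5  6  6
 o  5  5  4  4  5  5  6  7
 f  6  6  5  5  5  6  6  7
 h  7  7  6  6  6  6  6  7
 h  8  8  7  7  7  7  6  7
 a  9  9  8  8  7  8  7  7

7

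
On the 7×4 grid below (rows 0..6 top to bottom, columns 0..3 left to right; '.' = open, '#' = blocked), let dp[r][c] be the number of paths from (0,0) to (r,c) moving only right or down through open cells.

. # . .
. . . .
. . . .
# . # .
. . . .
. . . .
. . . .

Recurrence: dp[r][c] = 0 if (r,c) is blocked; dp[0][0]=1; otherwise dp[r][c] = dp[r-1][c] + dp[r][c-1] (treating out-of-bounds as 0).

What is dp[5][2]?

4

r\c   0   1   2   3
  0   1   0   0   0
  1   1   1   1   1
  2   1   2   3   4
  3   0   2   0   4
  4   0   2   2   6
  5   0   2   4  10
  6   0   2   6  16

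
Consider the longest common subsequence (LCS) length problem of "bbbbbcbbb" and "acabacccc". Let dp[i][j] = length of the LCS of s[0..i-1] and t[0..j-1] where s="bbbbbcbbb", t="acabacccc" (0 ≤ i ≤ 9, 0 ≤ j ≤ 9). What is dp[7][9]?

2

   ''  a  c  a  b  a  c  c  c  c
''  0  0  0  0  0  0  0  0  0  0
 b  0  0  0  0  1  1  1  1  1  1
 b  0  0  0  0  1  1  1  1  1  1
 b  0  0  0  0  1  1  1  1  1  1
 b  0  0  0  0  1  1  1  1  1  1
 b  0  0  0  0  1  1  1  1  1  1
 c  0  0  1  1  1  1  2  2  2  2
 b  0  0  1  1  2  2  2  2  2  2
 b  0  0  1  1  2  2  2  2  2  2
 b  0  0  1  1  2  2  2  2  2  2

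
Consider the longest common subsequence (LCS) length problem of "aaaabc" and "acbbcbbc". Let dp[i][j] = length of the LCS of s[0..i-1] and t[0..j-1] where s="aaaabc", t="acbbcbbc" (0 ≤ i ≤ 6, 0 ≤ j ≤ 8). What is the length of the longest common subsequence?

   ''  a  c  b  b  c  b  b  c
''  0  0  0  0  0  0  0  0  0
 a  0  1  1  1  1  1  1  1  1
 a  0  1  1  1  1  1  1  1  1
 a  0  1  1  1  1  1  1  1  1
 a  0  1  1  1  1  1  1  1  1
 b  0  1  1  2  2  2  2  2  2
 c  0  1  2  2  2  3  3  3  3

3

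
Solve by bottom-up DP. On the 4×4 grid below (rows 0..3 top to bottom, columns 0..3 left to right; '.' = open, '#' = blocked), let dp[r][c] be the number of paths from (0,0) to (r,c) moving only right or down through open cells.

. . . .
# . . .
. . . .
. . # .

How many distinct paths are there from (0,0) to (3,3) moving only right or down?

6

r\c   0   1   2   3
  0   1   1   1   1
  1   0   1   2   3
  2   0   1   3   6
  3   0   1   0   6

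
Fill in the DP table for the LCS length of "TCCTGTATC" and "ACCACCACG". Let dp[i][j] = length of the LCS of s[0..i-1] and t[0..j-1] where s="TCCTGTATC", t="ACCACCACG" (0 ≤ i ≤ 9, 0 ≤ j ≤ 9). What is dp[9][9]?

4

   ''  A  C  C  A  C  C  A  C  G
''  0  0  0  0  0  0  0  0  0  0
 T  0  0  0  0  0  0  0  0  0  0
 C  0  0  1  1  1  1  1  1  1  1
 C  0  0  1  2  2  2  2  2  2  2
 T  0  0  1  2  2  2  2  2  2  2
 G  0  0  1  2  2  2  2  2  2  3
 T  0  0  1  2  2  2  2  2  2  3
 A  0  1  1  2  3  3  3  3  3  3
 T  0  1  1  2  3  3  3  3  3  3
 C  0  1  2  2  3  4  4  4  4  4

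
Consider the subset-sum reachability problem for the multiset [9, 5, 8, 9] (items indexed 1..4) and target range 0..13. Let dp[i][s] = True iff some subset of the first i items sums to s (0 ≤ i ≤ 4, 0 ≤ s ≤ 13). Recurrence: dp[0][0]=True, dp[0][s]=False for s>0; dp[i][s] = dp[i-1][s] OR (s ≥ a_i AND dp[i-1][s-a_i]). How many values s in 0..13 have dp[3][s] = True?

5

i\s   0   1   2   3   4   5   6   7   8   9  10  11  12  13
  0   T   F   F   F   F   F   F   F   F   F   F   F   F   F
  1   T   F   F   F   F   F   F   F   F   T   F   F   F   F
  2   T   F   F   F   F   T   F   F   F   T   F   F   F   F
  3   T   F   F   F   F   T   F   F   T   T   F   F   F   T
  4   T   F   F   F   F   T   F   F   T   T   F   F   F   T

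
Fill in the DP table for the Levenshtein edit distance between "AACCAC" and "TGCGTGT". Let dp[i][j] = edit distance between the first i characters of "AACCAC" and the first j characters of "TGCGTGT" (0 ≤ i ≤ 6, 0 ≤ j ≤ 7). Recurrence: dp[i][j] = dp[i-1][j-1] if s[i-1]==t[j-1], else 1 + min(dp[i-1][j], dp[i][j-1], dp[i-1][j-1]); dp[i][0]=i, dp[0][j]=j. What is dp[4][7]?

6

   ''  T  G  C  G  T  G  T
''  0  1  2  3  4  5  6  7
 A  1  1  2  3  4  5  6  7
 A  2  2  2  3  4  5  6  7
 C  3  3  3  2  3  4  5  6
 C  4  4  4  3  3  4  5  6
 A  5  5  5  4  4  4  5  6
 C  6  6  6  5  5  5  5  6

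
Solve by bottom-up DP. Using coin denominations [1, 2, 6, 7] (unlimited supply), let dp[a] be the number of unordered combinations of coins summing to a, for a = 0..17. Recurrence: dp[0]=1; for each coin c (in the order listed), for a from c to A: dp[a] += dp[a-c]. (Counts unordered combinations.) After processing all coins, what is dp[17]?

29

after  coin     0     1     2     3     4     5     6     7     8     9    10    11    12    13    14    15    16    17
          1     1     1     1     1     1     1     1     1     1     1     1     1     1     1     1     1     1     1
          2     1     1     2     2     3     3     4     4     5     5     6     6     7     7     8     8     9     9
          6     1     1     2     2     3     3     5     5     7     7     9     9    12    12    15    15    18    18
          7     1     1     2     2     3     3     5     6     8     9    11    12    15    17    21    23    27    29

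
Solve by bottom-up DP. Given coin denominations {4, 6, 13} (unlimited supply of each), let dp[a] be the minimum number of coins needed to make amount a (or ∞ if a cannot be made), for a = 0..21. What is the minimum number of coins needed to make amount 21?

 a  0  1  2  3  4  5  6  7  8  9 10 11 12 13 14 15 16 17 18 19 20 21
dp  0  -  -  -  1  -  1  -  2  -  2  -  2  1  3  -  3  2  3  2  4  3
(- denotes ∞ / unreachable)

3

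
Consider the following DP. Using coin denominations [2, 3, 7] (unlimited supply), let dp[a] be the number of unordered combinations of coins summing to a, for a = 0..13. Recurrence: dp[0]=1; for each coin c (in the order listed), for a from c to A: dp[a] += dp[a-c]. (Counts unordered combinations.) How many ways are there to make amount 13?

4

after  coin     0     1     2     3     4     5     6     7     8     9    10    11    12    13
          2     1     0     1     0     1     0     1     0     1     0     1     0     1     0
          3     1     0     1     1     1     1     2     1     2     2     2     2     3     2
          7     1     0     1     1     1     1     2     2     2     3     3     3     4     4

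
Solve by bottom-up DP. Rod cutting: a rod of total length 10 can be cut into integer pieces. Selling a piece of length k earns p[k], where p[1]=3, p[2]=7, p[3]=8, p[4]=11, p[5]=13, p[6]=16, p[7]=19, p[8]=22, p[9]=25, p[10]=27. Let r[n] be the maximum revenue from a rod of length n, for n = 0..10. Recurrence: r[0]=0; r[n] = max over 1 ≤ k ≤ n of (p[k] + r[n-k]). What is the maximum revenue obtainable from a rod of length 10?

35

   n    0    1    2    3    4    5    6    7    8    9   10
r[n]    0    3    7   10   14   17   21   24   28   31   35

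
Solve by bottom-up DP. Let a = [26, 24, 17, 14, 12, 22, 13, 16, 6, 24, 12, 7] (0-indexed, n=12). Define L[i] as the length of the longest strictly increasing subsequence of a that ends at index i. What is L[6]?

2

   i    0    1    2    3    4    5    6    7    8    9   10   11
a[i]   26   24   17   14   12   22   13   16    6   24   12    7
L[i]    1    1    1    1    1    2    2    3    1    4    2    2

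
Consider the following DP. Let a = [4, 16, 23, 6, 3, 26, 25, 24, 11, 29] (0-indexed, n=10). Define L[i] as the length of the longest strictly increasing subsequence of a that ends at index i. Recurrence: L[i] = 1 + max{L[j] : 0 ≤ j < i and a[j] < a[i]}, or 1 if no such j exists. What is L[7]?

4

   i    0    1    2    3    4    5    6    7    8    9
a[i]    4   16   23    6    3   26   25   24   11   29
L[i]    1    2    3    2    1    4    4    4    3    5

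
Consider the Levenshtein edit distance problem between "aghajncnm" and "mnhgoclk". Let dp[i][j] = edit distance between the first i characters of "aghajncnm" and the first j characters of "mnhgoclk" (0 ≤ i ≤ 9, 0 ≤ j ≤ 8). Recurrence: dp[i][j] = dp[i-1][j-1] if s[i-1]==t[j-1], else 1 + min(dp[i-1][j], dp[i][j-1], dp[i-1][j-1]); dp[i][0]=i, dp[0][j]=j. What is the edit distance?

   ''  m  n  h  g  o  c  l  k
''  0  1  2  3  4  5  6  7  8
 a  1  1  2  3  4  5  6  7  8
 g  2  2  2  3  3  4  5  6  7
 h  3  3  3  2  3  4  5  6  7
 a  4  4  4  3  3  4  5  6  7
 j  5  5  5  4  4  4  5  6  7
 n  6  6  5  5  5  5  5  6  7
 c  7  7  6  6  6  6  5  6  7
 n  8  8  7  7  7  7  6  6  7
 m  9  8  8  8  8  8  7  7  7

7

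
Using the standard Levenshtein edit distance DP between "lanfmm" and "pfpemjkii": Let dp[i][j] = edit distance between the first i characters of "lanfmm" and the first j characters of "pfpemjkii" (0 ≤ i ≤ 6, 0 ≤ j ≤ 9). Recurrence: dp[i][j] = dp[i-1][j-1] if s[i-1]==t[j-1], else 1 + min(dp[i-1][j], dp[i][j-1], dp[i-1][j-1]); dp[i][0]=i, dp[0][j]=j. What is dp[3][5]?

   ''  p  f  p  e  m  j  k  i  i
''  0  1  2  3  4  5  6  7  8  9
 l  1  1  2  3  4  5  6  7  8  9
 a  2  2  2  3  4  5  6  7  8  9
 n  3  3  3  3  4  5  6  7  8  9
 f  4  4  3  4  4  5  6  7  8  9
 m  5  5  4  4  5  4  5  6  7  8
 m  6  6  5  5  5  5  5  6  7  8

5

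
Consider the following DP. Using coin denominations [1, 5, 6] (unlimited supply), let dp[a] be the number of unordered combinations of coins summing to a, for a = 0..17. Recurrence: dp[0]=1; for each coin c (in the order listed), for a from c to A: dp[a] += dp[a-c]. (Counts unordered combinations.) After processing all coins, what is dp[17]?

after  coin     0     1     2     3     4     5     6     7     8     9    10    11    12    13    14    15    16    17
          1     1     1     1     1     1     1     1     1     1     1     1     1     1     1     1     1     1     1
          5     1     1     1     1     1     2     2     2     2     2     3     3     3     3     3     4     4     4
          6     1     1     1     1     1     2     3     3     3     3     4     5     6     6     6     7     8     9

9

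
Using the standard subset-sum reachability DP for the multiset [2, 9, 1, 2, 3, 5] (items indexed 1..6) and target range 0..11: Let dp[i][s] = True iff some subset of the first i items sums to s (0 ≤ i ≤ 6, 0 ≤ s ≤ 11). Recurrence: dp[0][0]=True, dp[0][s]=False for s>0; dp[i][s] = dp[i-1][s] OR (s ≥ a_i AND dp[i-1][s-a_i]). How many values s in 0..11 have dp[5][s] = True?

12

i\s   0   1   2   3   4   5   6   7   8   9  10  11
  0   T   F   F   F   F   F   F   F   F   F   F   F
  1   T   F   T   F   F   F   F   F   F   F   F   F
  2   T   F   T   F   F   F   F   F   F   T   F   T
  3   T   T   T   T   F   F   F   F   F   T   T   T
  4   T   T   T   T   T   T   F   F   F   T   T   T
  5   T   T   T   T   T   T   T   T   T   T   T   T
  6   T   T   T   T   T   T   T   T   T   T   T   T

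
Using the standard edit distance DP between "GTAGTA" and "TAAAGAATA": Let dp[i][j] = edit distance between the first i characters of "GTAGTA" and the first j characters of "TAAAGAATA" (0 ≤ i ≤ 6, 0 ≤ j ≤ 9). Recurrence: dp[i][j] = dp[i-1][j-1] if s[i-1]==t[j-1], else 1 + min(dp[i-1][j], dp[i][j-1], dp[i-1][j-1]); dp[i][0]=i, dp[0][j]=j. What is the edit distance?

5

   ''  T  A  A  A  G  A  A  T  A
''  0  1  2  3  4  5  6  7  8  9
 G  1  1  2  3  4  4  5  6  7  8
 T  2  1  2  3  4  5  5  6  6  7
 A  3  2  1  2  3  4  5  5  6  6
 G  4  3  2  2  3  3  4  5  6  7
 T  5  4  3  3  3  4  4  5  5  6
 A  6  5  4  3  3  4  4  4  5  5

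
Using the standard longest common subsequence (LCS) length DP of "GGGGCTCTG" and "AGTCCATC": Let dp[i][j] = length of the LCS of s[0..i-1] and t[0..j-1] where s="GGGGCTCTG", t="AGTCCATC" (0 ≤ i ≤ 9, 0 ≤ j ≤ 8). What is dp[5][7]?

2

   ''  A  G  T  C  C  A  T  C
''  0  0  0  0  0  0  0  0  0
 G  0  0  1  1  1  1  1  1  1
 G  0  0  1  1  1  1  1  1  1
 G  0  0  1  1  1  1  1  1  1
 G  0  0  1  1  1  1  1  1  1
 C  0  0  1  1  2  2  2  2  2
 T  0  0  1  2  2  2  2  3  3
 C  0  0  1  2  3  3  3  3  4
 T  0  0  1  2  3  3  3  4  4
 G  0  0  1  2  3  3  3  4  4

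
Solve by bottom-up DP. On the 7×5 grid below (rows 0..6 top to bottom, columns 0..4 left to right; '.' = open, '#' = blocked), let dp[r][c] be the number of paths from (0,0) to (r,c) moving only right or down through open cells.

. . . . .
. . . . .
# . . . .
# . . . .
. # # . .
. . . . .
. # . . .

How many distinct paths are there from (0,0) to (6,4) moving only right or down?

78

r\c   0   1   2   3   4
  0   1   1   1   1   1
  1   1   2   3   4   5
  2   0   2   5   9  14
  3   0   2   7  16  30
  4   0   0   0  16  46
  5   0   0   0  16  62
  6   0   0   0  16  78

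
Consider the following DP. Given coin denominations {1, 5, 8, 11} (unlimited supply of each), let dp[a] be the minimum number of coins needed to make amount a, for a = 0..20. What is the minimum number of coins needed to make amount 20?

 a  0  1  2  3  4  5  6  7  8  9 10 11 12 13 14 15 16 17 18 19 20
dp  0  1  2  3  4  1  2  3  1  2  2  1  2  2  3  3  2  3  3  2  3

3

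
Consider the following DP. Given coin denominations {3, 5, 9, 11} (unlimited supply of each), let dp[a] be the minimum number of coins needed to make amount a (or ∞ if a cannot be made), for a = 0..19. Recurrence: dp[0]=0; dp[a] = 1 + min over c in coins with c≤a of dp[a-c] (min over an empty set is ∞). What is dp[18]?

 a  0  1  2  3  4  5  6  7  8  9 10 11 12 13 14 15 16 17 18 19
dp  0  -  -  1  -  1  2  -  2  1  2  1  2  3  2  3  2  3  2  3
(- denotes ∞ / unreachable)

2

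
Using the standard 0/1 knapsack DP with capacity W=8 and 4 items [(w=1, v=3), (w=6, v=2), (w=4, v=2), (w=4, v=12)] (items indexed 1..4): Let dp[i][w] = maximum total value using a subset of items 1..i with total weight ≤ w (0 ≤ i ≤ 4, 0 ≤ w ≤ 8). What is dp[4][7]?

i\w   0   1   2   3   4   5   6   7   8
  0   0   0   0   0   0   0   0   0   0
  1   0   3   3   3   3   3   3   3   3
  2   0   3   3   3   3   3   3   5   5
  3   0   3   3   3   3   5   5   5   5
  4   0   3   3   3  12  15  15  15  15

15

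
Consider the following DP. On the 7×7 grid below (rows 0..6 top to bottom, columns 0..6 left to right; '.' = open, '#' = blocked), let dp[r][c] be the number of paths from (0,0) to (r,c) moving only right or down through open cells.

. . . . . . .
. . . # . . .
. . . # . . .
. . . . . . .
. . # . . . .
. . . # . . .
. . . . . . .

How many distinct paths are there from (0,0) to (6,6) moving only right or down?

201

r\c   0   1   2   3   4   5   6
  0   1   1   1   1   1   1   1
  1   1   2   3   0   1   2   3
  2   1   3   6   0   1   3   6
  3   1   4  10  10  11  14  20
  4   1   5   0  10  21  35  55
  5   1   6   6   0  21  56 111
  6   1   7  13  13  34  90 201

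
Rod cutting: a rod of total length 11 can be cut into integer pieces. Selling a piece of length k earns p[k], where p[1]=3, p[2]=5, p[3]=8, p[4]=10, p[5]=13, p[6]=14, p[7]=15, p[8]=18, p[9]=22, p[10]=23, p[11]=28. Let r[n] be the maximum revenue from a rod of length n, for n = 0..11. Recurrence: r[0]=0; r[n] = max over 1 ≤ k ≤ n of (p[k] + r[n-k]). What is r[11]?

33

   n    0    1    2    3    4    5    6    7    8    9   10   11
r[n]    0    3    6    9   12   15   18   21   24   27   30   33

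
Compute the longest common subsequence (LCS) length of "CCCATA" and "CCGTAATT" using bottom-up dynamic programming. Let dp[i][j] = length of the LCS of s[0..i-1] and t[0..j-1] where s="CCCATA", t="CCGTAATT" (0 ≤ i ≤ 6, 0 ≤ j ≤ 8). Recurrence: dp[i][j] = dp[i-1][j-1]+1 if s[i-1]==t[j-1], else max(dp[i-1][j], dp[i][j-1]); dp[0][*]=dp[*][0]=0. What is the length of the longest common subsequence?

4

   ''  C  C  G  T  A  A  T  T
''  0  0  0  0  0  0  0  0  0
 C  0  1  1  1  1  1  1  1  1
 C  0  1  2  2  2  2  2  2  2
 C  0  1  2  2  2  2  2  2  2
 A  0  1  2  2  2  3  3  3  3
 T  0  1  2  2  3  3  3  4  4
 A  0  1  2  2  3  4  4  4  4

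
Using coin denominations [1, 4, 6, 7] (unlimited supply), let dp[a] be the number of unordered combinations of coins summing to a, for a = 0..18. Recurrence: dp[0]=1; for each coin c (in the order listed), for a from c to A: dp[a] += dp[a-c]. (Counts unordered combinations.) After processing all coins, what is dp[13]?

after  coin     0     1     2     3     4     5     6     7     8     9    10    11    12    13    14    15    16    17    18
          1     1     1     1     1     1     1     1     1     1     1     1     1     1     1     1     1     1     1     1
          4     1     1     1     1     2     2     2     2     3     3     3     3     4     4     4     4     5     5     5
          6     1     1     1     1     2     2     3     3     4     4     5     5     7     7     8     8    10    10    12
          7     1     1     1     1     2     2     3     4     5     5     6     7     9    10    12    13    15    16    19

10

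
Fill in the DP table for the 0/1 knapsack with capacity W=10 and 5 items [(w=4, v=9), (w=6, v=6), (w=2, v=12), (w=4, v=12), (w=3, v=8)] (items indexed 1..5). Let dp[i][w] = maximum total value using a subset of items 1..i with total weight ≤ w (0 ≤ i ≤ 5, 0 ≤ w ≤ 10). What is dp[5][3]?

i\w   0   1   2   3   4   5   6   7   8   9  10
  0   0   0   0   0   0   0   0   0   0   0   0
  1   0   0   0   0   9   9   9   9   9   9   9
  2   0   0   0   0   9   9   9   9   9   9  15
  3   0   0  12  12  12  12  21  21  21  21  21
  4   0   0  12  12  12  12  24  24  24  24  33
  5   0   0  12  12  12  20  24  24  24  32  33

12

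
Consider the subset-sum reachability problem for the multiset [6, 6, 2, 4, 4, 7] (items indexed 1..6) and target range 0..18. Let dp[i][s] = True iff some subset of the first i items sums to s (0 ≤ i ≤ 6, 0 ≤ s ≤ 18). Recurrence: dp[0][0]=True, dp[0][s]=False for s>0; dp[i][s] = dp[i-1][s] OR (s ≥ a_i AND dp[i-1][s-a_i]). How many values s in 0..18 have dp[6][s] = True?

16

i\s   0   1   2   3   4   5   6   7   8   9  10  11  12  13  14  15  16  17  18
  0   T   F   F   F   F   F   F   F   F   F   F   F   F   F   F   F   F   F   F
  1   T   F   F   F   F   F   T   F   F   F   F   F   F   F   F   F   F   F   F
  2   T   F   F   F   F   F   T   F   F   F   F   F   T   F   F   F   F   F   F
  3   T   F   T   F   F   F   T   F   T   F   F   F   T   F   T   F   F   F   F
  4   T   F   T   F   T   F   T   F   T   F   T   F   T   F   T   F   T   F   T
  5   T   F   T   F   T   F   T   F   T   F   T   F   T   F   T   F   T   F   T
  6   T   F   T   F   T   F   T   T   T   T   T   T   T   T   T   T   T   T   T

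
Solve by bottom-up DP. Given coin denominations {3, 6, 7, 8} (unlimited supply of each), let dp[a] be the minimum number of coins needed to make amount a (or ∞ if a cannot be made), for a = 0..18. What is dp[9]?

 a  0  1  2  3  4  5  6  7  8  9 10 11 12 13 14 15 16 17 18
dp  0  -  -  1  -  -  1  1  1  2  2  2  2  2  2  2  2  3  3
(- denotes ∞ / unreachable)

2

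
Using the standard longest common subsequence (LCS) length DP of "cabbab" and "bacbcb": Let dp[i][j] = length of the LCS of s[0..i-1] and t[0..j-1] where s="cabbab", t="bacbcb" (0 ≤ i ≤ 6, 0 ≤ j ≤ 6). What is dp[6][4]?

3

   ''  b  a  c  b  c  b
''  0  0  0  0  0  0  0
 c  0  0  0  1  1  1  1
 a  0  0  1  1  1  1  1
 b  0  1  1  1  2  2  2
 b  0  1  1  1  2  2  3
 a  0  1  2  2  2  2  3
 b  0  1  2  2  3  3  3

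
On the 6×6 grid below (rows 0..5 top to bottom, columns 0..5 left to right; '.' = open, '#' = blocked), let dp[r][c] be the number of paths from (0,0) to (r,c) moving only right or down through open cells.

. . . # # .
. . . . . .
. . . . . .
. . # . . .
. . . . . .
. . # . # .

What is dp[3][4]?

21

r\c   0   1   2   3   4   5
  0   1   1   1   0   0   0
  1   1   2   3   3   3   3
  2   1   3   6   9  12  15
  3   1   4   0   9  21  36
  4   1   5   5  14  35  71
  5   1   6   0  14   0  71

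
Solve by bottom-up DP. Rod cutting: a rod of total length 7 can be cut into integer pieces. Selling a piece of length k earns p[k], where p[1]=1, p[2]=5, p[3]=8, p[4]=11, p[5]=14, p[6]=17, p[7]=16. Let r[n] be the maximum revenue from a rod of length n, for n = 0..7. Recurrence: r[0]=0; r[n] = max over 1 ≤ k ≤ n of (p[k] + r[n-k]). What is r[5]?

   n    0    1    2    3    4    5    6    7
r[n]    0    1    5    8   11   14   17   19

14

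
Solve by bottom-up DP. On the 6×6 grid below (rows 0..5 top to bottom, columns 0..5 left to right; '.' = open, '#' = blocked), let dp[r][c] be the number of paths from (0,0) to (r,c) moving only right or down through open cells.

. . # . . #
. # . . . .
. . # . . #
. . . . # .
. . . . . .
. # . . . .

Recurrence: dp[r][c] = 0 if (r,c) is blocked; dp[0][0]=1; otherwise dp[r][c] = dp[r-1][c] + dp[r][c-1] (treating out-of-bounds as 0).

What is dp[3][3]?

r\c   0   1   2   3   4   5
  0   1   1   0   0   0   0
  1   1   0   0   0   0   0
  2   1   1   0   0   0   0
  3   1   2   2   2   0   0
  4   1   3   5   7   7   7
  5   1   0   5  12  19  26

2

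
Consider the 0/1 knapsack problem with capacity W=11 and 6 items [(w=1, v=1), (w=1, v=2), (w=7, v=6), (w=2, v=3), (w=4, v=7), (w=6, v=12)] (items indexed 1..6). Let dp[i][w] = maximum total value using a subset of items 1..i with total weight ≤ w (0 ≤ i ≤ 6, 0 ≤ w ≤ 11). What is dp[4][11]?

12

i\w   0   1   2   3   4   5   6   7   8   9  10  11
  0   0   0   0   0   0   0   0   0   0   0   0   0
  1   0   1   1   1   1   1   1   1   1   1   1   1
  2   0   2   3   3   3   3   3   3   3   3   3   3
  3   0   2   3   3   3   3   3   6   8   9   9   9
  4   0   2   3   5   6   6   6   6   8   9  11  12
  5   0   2   3   5   7   9  10  12  13  13  13  13
  6   0   2   3   5   7   9  12  14  15  17  19  21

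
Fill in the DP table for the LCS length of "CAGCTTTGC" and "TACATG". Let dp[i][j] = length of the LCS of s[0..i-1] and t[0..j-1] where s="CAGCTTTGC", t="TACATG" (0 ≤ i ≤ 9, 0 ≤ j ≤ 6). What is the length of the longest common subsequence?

4

   ''  T  A  C  A  T  G
''  0  0  0  0  0  0  0
 C  0  0  0  1  1  1  1
 A  0  0  1  1  2  2  2
 G  0  0  1  1  2  2  3
 C  0  0  1  2  2  2  3
 T  0  1  1  2  2  3  3
 T  0  1  1  2  2  3  3
 T  0  1  1  2  2  3  3
 G  0  1  1  2  2  3  4
 C  0  1  1  2  2  3  4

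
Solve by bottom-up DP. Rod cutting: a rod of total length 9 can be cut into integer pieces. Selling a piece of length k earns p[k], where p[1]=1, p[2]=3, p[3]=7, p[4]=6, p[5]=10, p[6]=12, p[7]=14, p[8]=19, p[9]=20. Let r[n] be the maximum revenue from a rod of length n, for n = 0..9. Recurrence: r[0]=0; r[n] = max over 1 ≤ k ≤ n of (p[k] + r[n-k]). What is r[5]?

   n    0    1    2    3    4    5    6    7    8    9
r[n]    0    1    3    7    8   10   14   15   19   21

10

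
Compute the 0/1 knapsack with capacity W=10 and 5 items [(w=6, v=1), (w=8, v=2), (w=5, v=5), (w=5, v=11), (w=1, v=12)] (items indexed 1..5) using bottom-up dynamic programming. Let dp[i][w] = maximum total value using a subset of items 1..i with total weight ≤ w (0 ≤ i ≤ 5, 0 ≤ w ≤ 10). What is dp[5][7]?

23

i\w   0   1   2   3   4   5   6   7   8   9  10
  0   0   0   0   0   0   0   0   0   0   0   0
  1   0   0   0   0   0   0   1   1   1   1   1
  2   0   0   0   0   0   0   1   1   2   2   2
  3   0   0   0   0   0   5   5   5   5   5   5
  4   0   0   0   0   0  11  11  11  11  11  16
  5   0  12  12  12  12  12  23  23  23  23  23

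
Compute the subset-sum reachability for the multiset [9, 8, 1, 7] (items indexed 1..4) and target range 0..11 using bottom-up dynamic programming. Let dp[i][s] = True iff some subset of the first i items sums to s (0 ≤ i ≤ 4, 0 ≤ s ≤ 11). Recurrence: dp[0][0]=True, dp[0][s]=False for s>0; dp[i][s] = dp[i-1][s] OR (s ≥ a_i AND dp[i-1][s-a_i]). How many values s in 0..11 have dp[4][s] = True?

i\s   0   1   2   3   4   5   6   7   8   9  10  11
  0   T   F   F   F   F   F   F   F   F   F   F   F
  1   T   F   F   F   F   F   F   F   F   T   F   F
  2   T   F   F   F   F   F   F   F   T   T   F   F
  3   T   T   F   F   F   F   F   F   T   T   T   F
  4   T   T   F   F   F   F   F   T   T   T   T   F

6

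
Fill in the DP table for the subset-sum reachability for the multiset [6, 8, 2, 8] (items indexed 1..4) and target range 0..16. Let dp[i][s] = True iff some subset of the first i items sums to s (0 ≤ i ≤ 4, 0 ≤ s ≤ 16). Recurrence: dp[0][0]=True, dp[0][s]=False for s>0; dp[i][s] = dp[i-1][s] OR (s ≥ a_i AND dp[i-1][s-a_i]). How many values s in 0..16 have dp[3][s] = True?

7

i\s   0   1   2   3   4   5   6   7   8   9  10  11  12  13  14  15  16
  0   T   F   F   F   F   F   F   F   F   F   F   F   F   F   F   F   F
  1   T   F   F   F   F   F   T   F   F   F   F   F   F   F   F   F   F
  2   T   F   F   F   F   F   T   F   T   F   F   F   F   F   T   F   F
  3   T   F   T   F   F   F   T   F   T   F   T   F   F   F   T   F   T
  4   T   F   T   F   F   F   T   F   T   F   T   F   F   F   T   F   T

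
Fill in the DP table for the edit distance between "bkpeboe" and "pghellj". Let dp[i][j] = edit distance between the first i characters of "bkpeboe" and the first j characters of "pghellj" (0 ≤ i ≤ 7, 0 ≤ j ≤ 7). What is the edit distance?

   ''  p  g  h  e  l  l  j
''  0  1  2  3  4  5  6  7
 b  1  1  2  3  4  5  6  7
 k  2  2  2  3  4  5  6  7
 p  3  2  3  3  4  5  6  7
 e  4  3  3  4  3  4  5  6
 b  5  4  4  4  4  4  5  6
 o  6  5  5  5  5  5  5  6
 e  7  6  6  6  5  6  6  6

6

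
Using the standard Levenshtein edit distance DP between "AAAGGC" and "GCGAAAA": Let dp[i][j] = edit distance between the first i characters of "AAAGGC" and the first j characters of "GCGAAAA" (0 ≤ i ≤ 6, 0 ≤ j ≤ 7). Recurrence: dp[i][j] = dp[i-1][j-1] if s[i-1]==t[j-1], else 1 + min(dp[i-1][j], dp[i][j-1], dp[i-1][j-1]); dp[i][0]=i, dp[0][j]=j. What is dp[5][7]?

   ''  G  C  G  A  A  A  A
''  0  1  2  3  4  5  6  7
 A  1  1  2  3  3  4  5  6
 A  2  2  2  3  3  3  4  5
 A  3  3  3  3  3  3  3  4
 G  4  3  4  3  4  4  4  4
 G  5  4  4  4  4  5  5  5
 C  6  5  4  5  5  5  6  6

5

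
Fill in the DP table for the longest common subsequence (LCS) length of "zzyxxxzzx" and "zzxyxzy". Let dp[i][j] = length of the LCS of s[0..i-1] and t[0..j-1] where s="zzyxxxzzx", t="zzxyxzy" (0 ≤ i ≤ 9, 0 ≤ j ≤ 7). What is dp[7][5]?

4

   ''  z  z  x  y  x  z  y
''  0  0  0  0  0  0  0  0
 z  0  1  1  1  1  1  1  1
 z  0  1  2  2  2  2  2  2
 y  0  1  2  2  3  3  3  3
 x  0  1  2  3  3  4  4  4
 x  0  1  2  3  3  4  4  4
 x  0  1  2  3  3  4  4  4
 z  0  1  2  3  3  4  5  5
 z  0  1  2  3  3  4  5  5
 x  0  1  2  3  3  4  5  5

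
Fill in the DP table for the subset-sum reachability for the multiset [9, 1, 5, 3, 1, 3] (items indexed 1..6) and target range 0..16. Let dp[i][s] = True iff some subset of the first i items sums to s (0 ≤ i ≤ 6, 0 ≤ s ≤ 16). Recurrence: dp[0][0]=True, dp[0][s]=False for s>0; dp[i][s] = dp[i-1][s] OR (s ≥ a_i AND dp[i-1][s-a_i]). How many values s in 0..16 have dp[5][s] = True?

i\s   0   1   2   3   4   5   6   7   8   9  10  11  12  13  14  15  16
  0   T   F   F   F   F   F   F   F   F   F   F   F   F   F   F   F   F
  1   T   F   F   F   F   F   F   F   F   T   F   F   F   F   F   F   F
  2   T   T   F   F   F   F   F   F   F   T   T   F   F   F   F   F   F
  3   T   T   F   F   F   T   T   F   F   T   T   F   F   F   T   T   F
  4   T   T   F   T   T   T   T   F   T   T   T   F   T   T   T   T   F
  5   T   T   T   T   T   T   T   T   T   T   T   T   T   T   T   T   T
  6   T   T   T   T   T   T   T   T   T   T   T   T   T   T   T   T   T

17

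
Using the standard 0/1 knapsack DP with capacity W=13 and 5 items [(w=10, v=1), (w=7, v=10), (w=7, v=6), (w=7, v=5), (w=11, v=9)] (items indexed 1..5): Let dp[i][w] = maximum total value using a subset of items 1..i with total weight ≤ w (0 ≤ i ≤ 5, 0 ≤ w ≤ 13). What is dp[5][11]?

i\w   0   1   2   3   4   5   6   7   8   9  10  11  12  13
  0   0   0   0   0   0   0   0   0   0   0   0   0   0   0
  1   0   0   0   0   0   0   0   0   0   0   1   1   1   1
  2   0   0   0   0   0   0   0  10  10  10  10  10  10  10
  3   0   0   0   0   0   0   0  10  10  10  10  10  10  10
  4   0   0   0   0   0   0   0  10  10  10  10  10  10  10
  5   0   0   0   0   0   0   0  10  10  10  10  10  10  10

10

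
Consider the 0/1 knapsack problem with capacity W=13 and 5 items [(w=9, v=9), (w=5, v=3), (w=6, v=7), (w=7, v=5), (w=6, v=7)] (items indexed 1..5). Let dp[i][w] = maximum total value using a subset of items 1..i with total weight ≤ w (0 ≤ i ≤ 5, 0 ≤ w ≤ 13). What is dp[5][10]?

i\w   0   1   2   3   4   5   6   7   8   9  10  11  12  13
  0   0   0   0   0   0   0   0   0   0   0   0   0   0   0
  1   0   0   0   0   0   0   0   0   0   9   9   9   9   9
  2   0   0   0   0   0   3   3   3   3   9   9   9   9   9
  3   0   0   0   0   0   3   7   7   7   9   9  10  10  10
  4   0   0   0   0   0   3   7   7   7   9   9  10  10  12
  5   0   0   0   0   0   3   7   7   7   9   9  10  14  14

9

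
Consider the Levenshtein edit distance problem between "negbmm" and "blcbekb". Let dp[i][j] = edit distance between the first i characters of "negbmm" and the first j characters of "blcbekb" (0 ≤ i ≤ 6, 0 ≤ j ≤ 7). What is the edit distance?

6

   ''  b  l  c  b  e  k  b
''  0  1  2  3  4  5  6  7
 n  1  1  2  3  4  5  6  7
 e  2  2  2  3  4  4  5  6
 g  3  3  3  3  4  5  5  6
 b  4  3  4  4  3  4  5  5
 m  5  4  4  5  4  4  5  6
 m  6  5  5  5  5  5  5  6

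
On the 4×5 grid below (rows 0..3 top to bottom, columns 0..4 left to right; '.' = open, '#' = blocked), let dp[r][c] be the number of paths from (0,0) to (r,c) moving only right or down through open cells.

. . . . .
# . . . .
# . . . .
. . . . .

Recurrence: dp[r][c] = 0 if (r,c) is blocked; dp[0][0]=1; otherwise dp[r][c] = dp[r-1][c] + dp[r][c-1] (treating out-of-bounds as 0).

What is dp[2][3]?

6

r\c   0   1   2   3   4
  0   1   1   1   1   1
  1   0   1   2   3   4
  2   0   1   3   6  10
  3   0   1   4  10  20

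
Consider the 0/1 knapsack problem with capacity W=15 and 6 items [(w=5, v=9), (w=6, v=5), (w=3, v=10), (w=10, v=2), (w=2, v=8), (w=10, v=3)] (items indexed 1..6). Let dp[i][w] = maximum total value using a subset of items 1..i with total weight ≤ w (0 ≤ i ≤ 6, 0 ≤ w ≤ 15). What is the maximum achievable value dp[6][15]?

27

i\w   0   1   2   3   4   5   6   7   8   9  10  11  12  13  14  15
  0   0   0   0   0   0   0   0   0   0   0   0   0   0   0   0   0
  1   0   0   0   0   0   9   9   9   9   9   9   9   9   9   9   9
  2   0   0   0   0   0   9   9   9   9   9   9  14  14  14  14  14
  3   0   0   0  10  10  10  10  10  19  19  19  19  19  19  24  24
  4   0   0   0  10  10  10  10  10  19  19  19  19  19  19  24  24
  5   0   0   8  10  10  18  18  18  19  19  27  27  27  27  27  27
  6   0   0   8  10  10  18  18  18  19  19  27  27  27  27  27  27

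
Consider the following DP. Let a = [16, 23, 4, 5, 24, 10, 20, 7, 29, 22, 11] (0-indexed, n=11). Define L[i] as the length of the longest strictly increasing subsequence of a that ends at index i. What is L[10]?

4

   i    0    1    2    3    4    5    6    7    8    9   10
a[i]   16   23    4    5   24   10   20    7   29   22   11
L[i]    1    2    1    2    3    3    4    3    5    5    4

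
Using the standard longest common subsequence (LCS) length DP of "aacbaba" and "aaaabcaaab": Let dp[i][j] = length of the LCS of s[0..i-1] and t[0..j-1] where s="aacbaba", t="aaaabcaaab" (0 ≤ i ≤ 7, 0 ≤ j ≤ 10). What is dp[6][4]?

   ''  a  a  a  a  b  c  a  a  a  b
''  0  0  0  0  0  0  0  0  0  0  0
 a  0  1  1  1  1  1  1  1  1  1  1
 a  0  1  2  2  2  2  2  2  2  2  2
 c  0  1  2  2  2  2  3  3  3  3  3
 b  0  1  2  2  2  3  3  3  3  3  4
 a  0  1  2  3  3  3  3  4  4  4  4
 b  0  1  2  3  3  4  4  4  4  4  5
 a  0  1  2  3  4  4  4  5  5  5  5

3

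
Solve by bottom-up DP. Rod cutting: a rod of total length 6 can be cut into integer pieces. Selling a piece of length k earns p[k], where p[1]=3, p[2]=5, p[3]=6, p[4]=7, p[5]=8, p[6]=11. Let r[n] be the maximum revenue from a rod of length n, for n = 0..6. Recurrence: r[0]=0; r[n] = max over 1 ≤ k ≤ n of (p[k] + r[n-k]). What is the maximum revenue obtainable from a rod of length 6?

   n    0    1    2    3    4    5    6
r[n]    0    3    6    9   12   15   18

18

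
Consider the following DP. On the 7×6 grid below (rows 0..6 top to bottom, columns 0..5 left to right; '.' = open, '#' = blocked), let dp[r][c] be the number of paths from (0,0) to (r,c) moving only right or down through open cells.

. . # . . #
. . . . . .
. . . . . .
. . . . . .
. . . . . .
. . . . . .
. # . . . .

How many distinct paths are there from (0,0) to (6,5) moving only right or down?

371

r\c   0   1   2   3   4   5
  0   1   1   0   0   0   0
  1   1   2   2   2   2   2
  2   1   3   5   7   9  11
  3   1   4   9  16  25  36
  4   1   5  14  30  55  91
  5   1   6  20  50 105 196
  6   1   0  20  70 175 371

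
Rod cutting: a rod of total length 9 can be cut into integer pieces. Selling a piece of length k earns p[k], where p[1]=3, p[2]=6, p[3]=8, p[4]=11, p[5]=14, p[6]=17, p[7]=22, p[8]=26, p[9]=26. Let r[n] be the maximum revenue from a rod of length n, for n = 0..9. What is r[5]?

   n    0    1    2    3    4    5    6    7    8    9
r[n]    0    3    6    9   12   15   18   22   26   29

15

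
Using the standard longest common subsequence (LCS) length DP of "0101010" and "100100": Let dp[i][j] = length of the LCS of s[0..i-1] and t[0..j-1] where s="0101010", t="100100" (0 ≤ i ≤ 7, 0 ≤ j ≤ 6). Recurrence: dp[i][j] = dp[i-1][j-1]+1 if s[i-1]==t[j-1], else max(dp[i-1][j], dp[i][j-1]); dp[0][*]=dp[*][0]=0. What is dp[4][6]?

   ''  1  0  0  1  0  0
''  0  0  0  0  0  0  0
 0  0  0  1  1  1  1  1
 1  0  1  1  1  2  2  2
 0  0  1  2  2  2  3  3
 1  0  1  2  2  3  3  3
 0  0  1  2  3  3  4  4
 1  0  1  2  3  4  4  4
 0  0  1  2  3  4  5  5

3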